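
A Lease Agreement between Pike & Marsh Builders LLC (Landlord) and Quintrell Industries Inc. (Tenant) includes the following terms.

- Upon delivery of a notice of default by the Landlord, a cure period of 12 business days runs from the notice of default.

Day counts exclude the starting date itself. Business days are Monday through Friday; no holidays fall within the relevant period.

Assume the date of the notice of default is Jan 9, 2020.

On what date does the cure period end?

Jan 27, 2020

From Thursday, Jan 9, 2020, 12 business days (Jan 10, Jan 13, Jan 14, Jan 15, …, Jan 23, Jan 24, Jan 27, skipping weekends) brings us to Monday, Jan 27, 2020, which is the last day of the cure period.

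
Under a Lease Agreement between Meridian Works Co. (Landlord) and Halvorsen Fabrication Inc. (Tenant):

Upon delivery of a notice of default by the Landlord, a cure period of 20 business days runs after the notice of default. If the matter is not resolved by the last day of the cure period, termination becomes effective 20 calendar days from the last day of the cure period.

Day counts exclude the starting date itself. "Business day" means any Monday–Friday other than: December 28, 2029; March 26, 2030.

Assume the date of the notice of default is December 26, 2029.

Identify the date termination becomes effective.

February 13, 2030

The last day of the cure period: counting 20 business days from Wednesday, December 26, 2029 (Dec 27, Dec 31, Jan 1, Jan 2, …, Jan 22, Jan 23, Jan 24, skipping weekends and the listed holiday on Dec 28) reaches Thursday, January 24, 2030.
The date termination becomes effective: 20 calendar days after January 24, 2030 is February 13, 2030.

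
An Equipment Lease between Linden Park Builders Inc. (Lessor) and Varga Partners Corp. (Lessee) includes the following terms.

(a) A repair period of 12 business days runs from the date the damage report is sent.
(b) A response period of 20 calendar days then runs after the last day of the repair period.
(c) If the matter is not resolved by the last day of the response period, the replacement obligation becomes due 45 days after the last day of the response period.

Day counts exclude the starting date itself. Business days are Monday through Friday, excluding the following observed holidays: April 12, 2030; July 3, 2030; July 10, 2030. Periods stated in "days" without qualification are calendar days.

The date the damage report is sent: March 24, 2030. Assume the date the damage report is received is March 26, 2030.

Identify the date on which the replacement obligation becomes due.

The last day of the repair period: counting 12 business days from Sunday, March 24, 2030 (Mar 25, Mar 26, Mar 27, Mar 28, …, Apr 5, Apr 8, Apr 9, skipping weekends) reaches Tuesday, April 9, 2030.
The last day of the response period: 20 calendar days after April 9, 2030 is April 29, 2030.
The date on which the replacement obligation becomes due: April 29, 2030 + 45 days = June 13, 2030.

June 13, 2030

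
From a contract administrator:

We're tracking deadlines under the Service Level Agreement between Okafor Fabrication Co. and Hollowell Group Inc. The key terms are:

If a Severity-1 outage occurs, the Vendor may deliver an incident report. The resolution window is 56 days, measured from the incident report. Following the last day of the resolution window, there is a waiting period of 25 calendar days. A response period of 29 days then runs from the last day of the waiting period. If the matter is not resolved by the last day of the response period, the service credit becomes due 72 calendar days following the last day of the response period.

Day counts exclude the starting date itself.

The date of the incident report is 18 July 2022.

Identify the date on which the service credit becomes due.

16 January 2023

Adding 56 calendar days to 18 July 2022 gives 12 September 2022, which is the last day of the resolution window.
The last day of the waiting period: 12 September 2022 + 25 days = 7 October 2022.
The last day of the response period: 7 October 2022 + 29 days = 5 November 2022.
The date on which the service credit becomes due: 72 calendar days after 5 November 2022 is 16 January 2023.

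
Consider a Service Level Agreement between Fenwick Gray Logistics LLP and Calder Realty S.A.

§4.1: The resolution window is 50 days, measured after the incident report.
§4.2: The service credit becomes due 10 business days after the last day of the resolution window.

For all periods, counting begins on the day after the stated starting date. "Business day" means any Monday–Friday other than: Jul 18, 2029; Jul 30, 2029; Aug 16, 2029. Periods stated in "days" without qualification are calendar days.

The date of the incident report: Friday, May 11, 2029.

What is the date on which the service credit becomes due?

Adding 50 calendar days to May 11, 2029 gives Jun 30, 2029, which is the last day of the resolution window.
The date on which the service credit becomes due: counting 10 business days from Saturday, Jun 30, 2029 (Jul 2, Jul 3, Jul 4, Jul 5, Jul 6, Jul 9, Jul 10, Jul 11, Jul 12, Jul 13, skipping weekends) reaches Friday, Jul 13, 2029.

Jul 13, 2029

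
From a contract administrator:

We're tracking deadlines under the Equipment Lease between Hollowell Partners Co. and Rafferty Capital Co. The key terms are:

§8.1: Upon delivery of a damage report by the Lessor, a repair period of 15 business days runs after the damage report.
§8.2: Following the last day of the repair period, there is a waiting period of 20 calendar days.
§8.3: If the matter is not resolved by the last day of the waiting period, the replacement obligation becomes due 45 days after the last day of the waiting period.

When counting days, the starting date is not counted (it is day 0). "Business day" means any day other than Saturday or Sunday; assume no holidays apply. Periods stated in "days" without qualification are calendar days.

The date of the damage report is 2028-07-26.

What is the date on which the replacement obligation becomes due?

From Wednesday, 2028-07-26, 15 business days (Jul 27, Jul 28, Jul 31, Aug 1, …, Aug 14, Aug 15, Aug 16, skipping weekends) brings us to Wednesday, 2028-08-16, which is the last day of the repair period.
The last day of the waiting period: 20 calendar days after 2028-08-16 is 2028-09-05.
The date on which the replacement obligation becomes due: 45 calendar days after 2028-09-05 is 2028-10-20.

2028-10-20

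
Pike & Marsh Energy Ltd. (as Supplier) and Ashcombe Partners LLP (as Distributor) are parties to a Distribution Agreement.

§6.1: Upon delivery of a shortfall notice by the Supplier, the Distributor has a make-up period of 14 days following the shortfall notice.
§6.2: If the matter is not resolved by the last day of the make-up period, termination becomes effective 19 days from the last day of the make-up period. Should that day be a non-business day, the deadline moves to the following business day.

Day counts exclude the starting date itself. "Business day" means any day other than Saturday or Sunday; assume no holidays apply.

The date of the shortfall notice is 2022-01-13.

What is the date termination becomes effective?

The last day of the make-up period: 2022-01-13 + 14 days = 2022-01-27.
The date termination becomes effective: 19 calendar days after 2022-01-27 is 2022-02-15. 2022-02-15 is a Tuesday, so no roll-forward applies.

2022-02-15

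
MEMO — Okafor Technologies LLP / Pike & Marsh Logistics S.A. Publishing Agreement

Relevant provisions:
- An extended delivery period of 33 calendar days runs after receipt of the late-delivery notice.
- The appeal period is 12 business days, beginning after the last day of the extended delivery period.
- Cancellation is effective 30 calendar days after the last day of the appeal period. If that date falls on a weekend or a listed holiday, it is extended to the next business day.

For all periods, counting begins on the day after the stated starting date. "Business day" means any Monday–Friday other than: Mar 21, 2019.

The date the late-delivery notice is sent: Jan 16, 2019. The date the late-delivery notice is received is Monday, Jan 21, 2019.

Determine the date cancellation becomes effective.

The last day of the extended delivery period: Jan 21, 2019 + 33 days = Feb 23, 2019.
The last day of the appeal period: counting 12 business days from Saturday, Feb 23, 2019 (Feb 25, Feb 26, Feb 27, Feb 28, …, Mar 8, Mar 11, Mar 12, skipping weekends) reaches Tuesday, Mar 12, 2019.
The date cancellation becomes effective: 30 calendar days after Mar 12, 2019 is Apr 11, 2019. Apr 11, 2019 is a Thursday and is not a listed holiday, so no roll-forward applies.

Apr 11, 2019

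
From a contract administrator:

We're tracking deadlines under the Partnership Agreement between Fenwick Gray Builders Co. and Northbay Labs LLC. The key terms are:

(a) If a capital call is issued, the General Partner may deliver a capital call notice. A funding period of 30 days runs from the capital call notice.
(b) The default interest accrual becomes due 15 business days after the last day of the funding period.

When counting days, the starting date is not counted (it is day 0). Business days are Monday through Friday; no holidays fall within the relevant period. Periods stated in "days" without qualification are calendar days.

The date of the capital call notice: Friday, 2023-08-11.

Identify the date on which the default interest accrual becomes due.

2023-09-29

The last day of the funding period: 30 calendar days after 2023-08-11 is 2023-09-10.
From Sunday, 2023-09-10, 15 business days (Sep 11, Sep 12, Sep 13, Sep 14, …, Sep 27, Sep 28, Sep 29, skipping weekends) brings us to Friday, 2023-09-29, which is the date on which the default interest accrual becomes due.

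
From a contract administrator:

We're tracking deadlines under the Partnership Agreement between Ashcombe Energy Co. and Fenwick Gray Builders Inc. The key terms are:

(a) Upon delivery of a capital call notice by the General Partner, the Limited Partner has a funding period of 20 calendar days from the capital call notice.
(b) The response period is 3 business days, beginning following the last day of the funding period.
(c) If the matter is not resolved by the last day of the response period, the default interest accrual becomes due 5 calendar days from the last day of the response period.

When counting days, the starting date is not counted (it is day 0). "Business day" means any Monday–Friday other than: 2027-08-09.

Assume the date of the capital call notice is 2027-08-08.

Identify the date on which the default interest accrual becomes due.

Adding 20 calendar days to 2027-08-08 gives 2027-08-28, which is the last day of the funding period.
From Saturday, 2027-08-28, 3 business days (Aug 30, Aug 31, Sep 1, skipping weekends) brings us to Wednesday, 2027-09-01, which is the last day of the response period.
The date on which the default interest accrual becomes due: 2027-09-01 + 5 days = 2027-09-06.

2027-09-06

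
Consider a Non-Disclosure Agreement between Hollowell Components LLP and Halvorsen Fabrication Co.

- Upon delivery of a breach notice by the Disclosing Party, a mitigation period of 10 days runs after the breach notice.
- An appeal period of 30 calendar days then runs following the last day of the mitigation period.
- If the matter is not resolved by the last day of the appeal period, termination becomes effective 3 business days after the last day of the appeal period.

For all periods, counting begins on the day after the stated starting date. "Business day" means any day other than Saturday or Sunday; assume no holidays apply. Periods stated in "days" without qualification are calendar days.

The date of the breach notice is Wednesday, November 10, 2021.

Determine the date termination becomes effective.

December 23, 2021

Adding 10 calendar days to November 10, 2021 gives November 20, 2021, which is the last day of the mitigation period.
The last day of the appeal period: 30 calendar days after November 20, 2021 is December 20, 2021.
The date termination becomes effective: counting 3 business days from Monday, December 20, 2021 (Dec 21, Dec 22, Dec 23, skipping weekends) reaches Thursday, December 23, 2021.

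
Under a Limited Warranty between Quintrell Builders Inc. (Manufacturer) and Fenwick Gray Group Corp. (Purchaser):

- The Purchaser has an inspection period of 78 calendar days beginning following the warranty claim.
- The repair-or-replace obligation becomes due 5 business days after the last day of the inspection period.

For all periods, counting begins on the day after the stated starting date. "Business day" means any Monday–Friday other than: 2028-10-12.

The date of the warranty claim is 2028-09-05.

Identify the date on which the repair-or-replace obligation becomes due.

2028-11-29

The last day of the inspection period: 2028-09-05 + 78 days = 2028-11-22.
The date on which the repair-or-replace obligation becomes due: 5 business days after Wednesday, 2028-11-22, skipping weekends — Nov 23, Nov 24, Nov 27, Nov 28, Nov 29 — lands on Wednesday, 2028-11-29.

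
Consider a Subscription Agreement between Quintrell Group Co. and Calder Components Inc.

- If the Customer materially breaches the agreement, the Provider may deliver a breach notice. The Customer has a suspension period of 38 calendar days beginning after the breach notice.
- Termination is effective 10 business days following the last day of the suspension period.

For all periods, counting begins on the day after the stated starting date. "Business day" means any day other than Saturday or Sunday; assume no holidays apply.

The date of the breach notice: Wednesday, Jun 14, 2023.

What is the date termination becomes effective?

Aug 4, 2023

The last day of the suspension period: Jun 14, 2023 + 38 days = Jul 22, 2023.
From Saturday, Jul 22, 2023, 10 business days (Jul 24, Jul 25, Jul 26, Jul 27, Jul 28, Jul 31, Aug 1, Aug 2, Aug 3, Aug 4, skipping weekends) brings us to Friday, Aug 4, 2023, which is the date termination becomes effective.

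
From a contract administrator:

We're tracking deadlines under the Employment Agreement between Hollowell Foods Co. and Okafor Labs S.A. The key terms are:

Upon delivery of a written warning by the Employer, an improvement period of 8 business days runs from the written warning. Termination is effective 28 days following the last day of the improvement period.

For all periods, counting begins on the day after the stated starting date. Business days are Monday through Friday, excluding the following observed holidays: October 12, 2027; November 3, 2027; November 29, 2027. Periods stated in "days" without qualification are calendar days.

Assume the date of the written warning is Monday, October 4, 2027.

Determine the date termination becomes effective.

The last day of the improvement period: counting 8 business days from Monday, October 4, 2027 (Oct 5, Oct 6, Oct 7, Oct 8, Oct 11, Oct 13, Oct 14, Oct 15, skipping weekends and the listed holiday on Oct 12) reaches Friday, October 15, 2027.
The date termination becomes effective: October 15, 2027 + 28 days = November 12, 2027.

November 12, 2027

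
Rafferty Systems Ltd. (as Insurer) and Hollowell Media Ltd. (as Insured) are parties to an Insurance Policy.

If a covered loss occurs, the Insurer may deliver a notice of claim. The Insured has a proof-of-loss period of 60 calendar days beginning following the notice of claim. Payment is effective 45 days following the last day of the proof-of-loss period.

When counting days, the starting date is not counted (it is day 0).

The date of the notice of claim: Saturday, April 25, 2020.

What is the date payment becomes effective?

August 8, 2020

The last day of the proof-of-loss period: 60 calendar days after April 25, 2020 is June 24, 2020.
Adding 45 calendar days to June 24, 2020 gives August 8, 2020, which is the date payment becomes effective.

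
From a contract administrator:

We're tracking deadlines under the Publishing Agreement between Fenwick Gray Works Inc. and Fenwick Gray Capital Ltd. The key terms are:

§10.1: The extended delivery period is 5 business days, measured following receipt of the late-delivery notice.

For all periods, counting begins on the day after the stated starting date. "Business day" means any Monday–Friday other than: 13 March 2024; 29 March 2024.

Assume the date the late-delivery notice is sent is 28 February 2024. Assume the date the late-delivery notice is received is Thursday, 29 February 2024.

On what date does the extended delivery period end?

The last day of the extended delivery period: 5 business days after Thursday, 29 February 2024, skipping weekends — Mar 1, Mar 4, Mar 5, Mar 6, Mar 7 — lands on Thursday, 7 March 2024.

7 March 2024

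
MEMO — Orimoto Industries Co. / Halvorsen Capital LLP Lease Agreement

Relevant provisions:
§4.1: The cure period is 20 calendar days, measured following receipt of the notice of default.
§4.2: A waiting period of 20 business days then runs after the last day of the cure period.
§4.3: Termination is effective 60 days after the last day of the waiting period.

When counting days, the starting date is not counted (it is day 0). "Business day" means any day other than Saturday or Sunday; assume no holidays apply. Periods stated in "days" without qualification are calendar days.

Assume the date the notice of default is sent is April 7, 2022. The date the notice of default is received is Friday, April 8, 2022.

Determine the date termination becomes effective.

July 25, 2022

Adding 20 calendar days to April 8, 2022 gives April 28, 2022, which is the last day of the cure period.
From Thursday, April 28, 2022, 20 business days (Apr 29, May 2, May 3, May 4, …, May 24, May 25, May 26, skipping weekends) brings us to Thursday, May 26, 2022, which is the last day of the waiting period.
The date termination becomes effective: May 26, 2022 + 60 days = July 25, 2022.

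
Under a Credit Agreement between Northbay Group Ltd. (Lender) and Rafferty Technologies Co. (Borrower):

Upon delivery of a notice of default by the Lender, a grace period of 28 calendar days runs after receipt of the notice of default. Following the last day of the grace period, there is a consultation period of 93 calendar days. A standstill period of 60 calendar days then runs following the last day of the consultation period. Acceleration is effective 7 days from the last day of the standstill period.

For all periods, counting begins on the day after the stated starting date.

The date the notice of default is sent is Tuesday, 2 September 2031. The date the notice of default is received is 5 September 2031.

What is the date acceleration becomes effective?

11 March 2032

The last day of the grace period: 28 calendar days after 5 September 2031 is 3 October 2031.
Adding 93 calendar days to 3 October 2031 gives 4 January 2032, which is the last day of the consultation period.
The last day of the standstill period: 4 January 2032 + 60 days = 4 March 2032.
The date acceleration becomes effective: 4 March 2032 + 7 days = 11 March 2032.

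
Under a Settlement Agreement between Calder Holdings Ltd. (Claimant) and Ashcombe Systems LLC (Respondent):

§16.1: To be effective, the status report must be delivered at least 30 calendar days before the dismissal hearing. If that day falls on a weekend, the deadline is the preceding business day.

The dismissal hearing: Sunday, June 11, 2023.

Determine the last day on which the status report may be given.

June 11, 2023 minus 30 days is May 12, 2023. That is a Friday, so no adjustment is needed.

May 12, 2023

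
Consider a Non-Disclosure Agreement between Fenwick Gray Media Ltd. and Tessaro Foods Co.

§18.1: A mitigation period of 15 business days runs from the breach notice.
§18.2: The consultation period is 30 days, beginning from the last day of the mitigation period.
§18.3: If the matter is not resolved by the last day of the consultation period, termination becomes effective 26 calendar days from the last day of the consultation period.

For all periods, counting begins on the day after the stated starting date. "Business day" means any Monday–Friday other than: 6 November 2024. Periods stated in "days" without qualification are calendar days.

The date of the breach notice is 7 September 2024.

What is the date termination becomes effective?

22 November 2024

From Saturday, 7 September 2024, 15 business days (Sep 9, Sep 10, Sep 11, Sep 12, …, Sep 25, Sep 26, Sep 27, skipping weekends) brings us to Friday, 27 September 2024, which is the last day of the mitigation period.
The last day of the consultation period: 30 calendar days after 27 September 2024 is 27 October 2024.
The date termination becomes effective: 26 calendar days after 27 October 2024 is 22 November 2024.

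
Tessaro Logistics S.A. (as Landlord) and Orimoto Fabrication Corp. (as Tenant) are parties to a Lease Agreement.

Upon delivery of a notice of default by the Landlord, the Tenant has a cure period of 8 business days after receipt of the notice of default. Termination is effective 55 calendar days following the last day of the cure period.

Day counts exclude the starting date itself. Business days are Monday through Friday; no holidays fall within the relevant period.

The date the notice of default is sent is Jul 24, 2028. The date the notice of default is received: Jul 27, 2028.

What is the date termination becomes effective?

Oct 2, 2028

From Thursday, Jul 27, 2028, 8 business days (Jul 28, Jul 31, Aug 1, Aug 2, Aug 3, Aug 4, Aug 7, Aug 8, skipping weekends) brings us to Tuesday, Aug 8, 2028, which is the last day of the cure period.
The date termination becomes effective: 55 calendar days after Aug 8, 2028 is Oct 2, 2028.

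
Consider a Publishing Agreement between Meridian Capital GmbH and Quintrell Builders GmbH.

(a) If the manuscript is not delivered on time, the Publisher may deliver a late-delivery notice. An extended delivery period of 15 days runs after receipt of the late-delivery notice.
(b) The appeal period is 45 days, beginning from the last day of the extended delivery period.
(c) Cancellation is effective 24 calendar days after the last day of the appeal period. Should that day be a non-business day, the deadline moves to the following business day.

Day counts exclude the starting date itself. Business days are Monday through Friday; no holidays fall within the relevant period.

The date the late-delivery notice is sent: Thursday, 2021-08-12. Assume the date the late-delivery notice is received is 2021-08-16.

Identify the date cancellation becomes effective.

The last day of the extended delivery period: 15 calendar days after 2021-08-16 is 2021-08-31.
The last day of the appeal period: 2021-08-31 + 45 days = 2021-10-15.
Adding 24 calendar days to 2021-10-15 gives 2021-11-08, which is the date cancellation becomes effective. 2021-11-08 is a Monday, so no roll-forward applies.

2021-11-08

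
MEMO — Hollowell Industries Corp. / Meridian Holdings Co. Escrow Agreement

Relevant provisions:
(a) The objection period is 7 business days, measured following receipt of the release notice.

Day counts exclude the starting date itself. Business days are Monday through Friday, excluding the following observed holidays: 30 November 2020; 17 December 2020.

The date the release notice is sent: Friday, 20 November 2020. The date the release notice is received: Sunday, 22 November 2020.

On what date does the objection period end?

2 December 2020

The last day of the objection period: counting 7 business days from Sunday, 22 November 2020 (Nov 23, Nov 24, Nov 25, Nov 26, Nov 27, Dec 1, Dec 2, skipping weekends and the listed holiday on Nov 30) reaches Wednesday, 2 December 2020.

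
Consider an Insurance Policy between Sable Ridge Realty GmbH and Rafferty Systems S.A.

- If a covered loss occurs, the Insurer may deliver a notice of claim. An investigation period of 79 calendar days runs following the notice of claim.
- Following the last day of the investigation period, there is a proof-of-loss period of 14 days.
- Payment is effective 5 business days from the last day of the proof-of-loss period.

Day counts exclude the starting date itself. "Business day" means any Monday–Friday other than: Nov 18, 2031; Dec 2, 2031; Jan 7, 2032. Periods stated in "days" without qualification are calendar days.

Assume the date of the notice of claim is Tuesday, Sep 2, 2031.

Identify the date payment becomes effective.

Adding 79 calendar days to Sep 2, 2031 gives Nov 20, 2031, which is the last day of the investigation period.
Adding 14 calendar days to Nov 20, 2031 gives Dec 4, 2031, which is the last day of the proof-of-loss period.
From Thursday, Dec 4, 2031, 5 business days (Dec 5, Dec 8, Dec 9, Dec 10, Dec 11, skipping weekends) brings us to Thursday, Dec 11, 2031, which is the date payment becomes effective.

Dec 11, 2031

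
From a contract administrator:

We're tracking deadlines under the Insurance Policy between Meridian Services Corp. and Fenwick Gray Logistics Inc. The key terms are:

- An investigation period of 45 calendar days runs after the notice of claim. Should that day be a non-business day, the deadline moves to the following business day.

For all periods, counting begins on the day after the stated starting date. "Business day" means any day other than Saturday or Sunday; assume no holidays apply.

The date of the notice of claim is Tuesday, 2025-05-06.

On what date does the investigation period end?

The last day of the investigation period: 45 calendar days after 2025-05-06 is 2025-06-20. 2025-06-20 is a Friday, so no roll-forward applies.

2025-06-20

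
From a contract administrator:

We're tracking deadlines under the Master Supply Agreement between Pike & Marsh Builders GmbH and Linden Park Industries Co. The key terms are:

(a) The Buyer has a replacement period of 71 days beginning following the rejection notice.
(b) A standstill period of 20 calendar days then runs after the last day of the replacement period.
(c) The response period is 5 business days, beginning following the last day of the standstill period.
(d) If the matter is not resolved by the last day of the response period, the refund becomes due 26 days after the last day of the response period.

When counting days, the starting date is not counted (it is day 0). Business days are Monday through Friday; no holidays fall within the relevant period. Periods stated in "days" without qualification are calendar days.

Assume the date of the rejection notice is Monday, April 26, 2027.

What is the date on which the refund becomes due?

The last day of the replacement period: 71 calendar days after April 26, 2027 is July 6, 2027.
Adding 20 calendar days to July 6, 2027 gives July 26, 2027, which is the last day of the standstill period.
From Monday, July 26, 2027, 5 business days (Jul 27, Jul 28, Jul 29, Jul 30, Aug 2, skipping weekends) brings us to Monday, August 2, 2027, which is the last day of the response period.
The date on which the refund becomes due: August 2, 2027 + 26 days = August 28, 2027.

August 28, 2027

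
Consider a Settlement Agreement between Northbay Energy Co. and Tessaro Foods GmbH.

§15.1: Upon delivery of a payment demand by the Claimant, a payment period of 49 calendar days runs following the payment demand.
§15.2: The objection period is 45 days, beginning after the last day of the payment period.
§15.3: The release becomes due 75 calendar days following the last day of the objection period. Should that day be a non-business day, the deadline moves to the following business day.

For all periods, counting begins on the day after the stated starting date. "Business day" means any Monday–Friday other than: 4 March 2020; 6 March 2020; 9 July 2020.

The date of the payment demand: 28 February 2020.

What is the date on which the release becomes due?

Adding 49 calendar days to 28 February 2020 gives 17 April 2020, which is the last day of the payment period.
The last day of the objection period: 17 April 2020 + 45 days = 1 June 2020.
The date on which the release becomes due: 1 June 2020 + 75 days = 15 August 2020. That falls on a Saturday, so it rolls to the next business day, Monday, 17 August 2020.

17 August 2020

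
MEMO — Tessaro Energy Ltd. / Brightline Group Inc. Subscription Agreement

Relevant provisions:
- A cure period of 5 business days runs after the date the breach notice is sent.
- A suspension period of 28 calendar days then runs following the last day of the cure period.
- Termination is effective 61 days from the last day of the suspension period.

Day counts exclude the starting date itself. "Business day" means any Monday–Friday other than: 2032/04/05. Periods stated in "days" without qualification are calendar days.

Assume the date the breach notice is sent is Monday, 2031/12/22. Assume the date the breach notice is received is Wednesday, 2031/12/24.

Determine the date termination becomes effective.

From Monday, 2031/12/22, 5 business days (Dec 23, Dec 24, Dec 25, Dec 26, Dec 29, skipping weekends) brings us to Monday, 2031/12/29, which is the last day of the cure period.
The last day of the suspension period: 28 calendar days after 2031/12/29 is 2032/01/26.
The date termination becomes effective: 61 calendar days after 2032/01/26 is 2032/03/27.

2032/03/27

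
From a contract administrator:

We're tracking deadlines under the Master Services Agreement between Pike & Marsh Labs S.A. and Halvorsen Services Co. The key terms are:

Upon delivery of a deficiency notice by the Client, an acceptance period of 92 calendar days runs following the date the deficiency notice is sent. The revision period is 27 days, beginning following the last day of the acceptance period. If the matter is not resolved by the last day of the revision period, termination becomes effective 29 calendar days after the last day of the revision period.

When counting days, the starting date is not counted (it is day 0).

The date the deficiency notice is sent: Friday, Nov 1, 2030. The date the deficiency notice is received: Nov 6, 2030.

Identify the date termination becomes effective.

The last day of the acceptance period: Nov 1, 2030 + 92 days = Feb 1, 2031.
The last day of the revision period: 27 calendar days after Feb 1, 2031 is Feb 28, 2031.
Adding 29 calendar days to Feb 28, 2031 gives Mar 29, 2031, which is the date termination becomes effective.

Mar 29, 2031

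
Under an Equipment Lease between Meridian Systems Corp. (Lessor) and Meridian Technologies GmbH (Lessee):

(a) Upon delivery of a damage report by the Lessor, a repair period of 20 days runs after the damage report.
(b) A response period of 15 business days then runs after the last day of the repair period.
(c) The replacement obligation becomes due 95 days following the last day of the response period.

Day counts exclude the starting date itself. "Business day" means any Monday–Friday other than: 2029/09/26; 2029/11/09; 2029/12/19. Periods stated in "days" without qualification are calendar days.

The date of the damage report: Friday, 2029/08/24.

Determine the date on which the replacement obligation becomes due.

2030/01/08

The last day of the repair period: 2029/08/24 + 20 days = 2029/09/13.
The last day of the response period: counting 15 business days from Thursday, 2029/09/13 (Sep 14, Sep 17, Sep 18, Sep 19, …, Oct 3, Oct 4, Oct 5, skipping weekends and the listed holiday on Sep 26) reaches Friday, 2029/10/05.
Adding 95 calendar days to 2029/10/05 gives 2030/01/08, which is the date on which the replacement obligation becomes due.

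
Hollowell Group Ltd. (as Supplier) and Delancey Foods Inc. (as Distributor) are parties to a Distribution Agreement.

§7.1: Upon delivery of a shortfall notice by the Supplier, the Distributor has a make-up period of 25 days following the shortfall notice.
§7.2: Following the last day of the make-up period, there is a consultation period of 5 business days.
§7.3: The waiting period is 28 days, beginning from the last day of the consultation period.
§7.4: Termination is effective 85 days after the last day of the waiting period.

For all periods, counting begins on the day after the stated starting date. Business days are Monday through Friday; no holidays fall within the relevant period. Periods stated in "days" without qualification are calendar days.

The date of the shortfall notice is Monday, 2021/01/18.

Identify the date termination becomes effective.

Adding 25 calendar days to 2021/01/18 gives 2021/02/12, which is the last day of the make-up period.
The last day of the consultation period: counting 5 business days from Friday, 2021/02/12 (Feb 15, Feb 16, Feb 17, Feb 18, Feb 19, skipping weekends) reaches Friday, 2021/02/19.
The last day of the waiting period: 2021/02/19 + 28 days = 2021/03/19.
The date termination becomes effective: 2021/03/19 + 85 days = 2021/06/12.

2021/06/12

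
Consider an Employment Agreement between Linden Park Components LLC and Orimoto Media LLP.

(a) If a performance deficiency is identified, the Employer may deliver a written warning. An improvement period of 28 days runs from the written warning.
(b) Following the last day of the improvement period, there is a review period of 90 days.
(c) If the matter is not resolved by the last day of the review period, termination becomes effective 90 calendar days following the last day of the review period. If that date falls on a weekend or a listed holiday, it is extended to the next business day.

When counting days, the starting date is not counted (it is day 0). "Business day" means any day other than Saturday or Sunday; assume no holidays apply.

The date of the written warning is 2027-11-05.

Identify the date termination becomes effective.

Adding 28 calendar days to 2027-11-05 gives 2027-12-03, which is the last day of the improvement period.
Adding 90 calendar days to 2027-12-03 gives 2028-03-02, which is the last day of the review period.
Adding 90 calendar days to 2028-03-02 gives 2028-05-31, which is the date termination becomes effective. 2028-05-31 is a Wednesday, so no roll-forward applies.

2028-05-31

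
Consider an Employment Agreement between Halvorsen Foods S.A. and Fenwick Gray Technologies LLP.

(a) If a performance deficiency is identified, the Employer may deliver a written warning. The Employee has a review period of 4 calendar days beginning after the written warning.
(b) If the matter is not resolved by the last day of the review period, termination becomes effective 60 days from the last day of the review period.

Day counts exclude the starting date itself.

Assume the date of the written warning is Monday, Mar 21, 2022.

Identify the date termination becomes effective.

Adding 4 calendar days to Mar 21, 2022 gives Mar 25, 2022, which is the last day of the review period.
The date termination becomes effective: 60 calendar days after Mar 25, 2022 is May 24, 2022.

May 24, 2022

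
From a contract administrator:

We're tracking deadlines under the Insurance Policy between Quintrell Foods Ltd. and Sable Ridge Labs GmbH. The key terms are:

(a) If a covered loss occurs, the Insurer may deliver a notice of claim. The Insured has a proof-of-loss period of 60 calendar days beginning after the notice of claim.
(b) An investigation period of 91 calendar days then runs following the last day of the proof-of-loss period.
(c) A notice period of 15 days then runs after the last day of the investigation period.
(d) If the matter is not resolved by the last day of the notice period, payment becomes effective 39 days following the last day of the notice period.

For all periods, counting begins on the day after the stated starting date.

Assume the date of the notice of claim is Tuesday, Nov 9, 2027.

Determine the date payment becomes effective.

The last day of the proof-of-loss period: 60 calendar days after Nov 9, 2027 is Jan 8, 2028.
The last day of the investigation period: 91 calendar days after Jan 8, 2028 is Apr 8, 2028.
The last day of the notice period: 15 calendar days after Apr 8, 2028 is Apr 23, 2028.
Adding 39 calendar days to Apr 23, 2028 gives Jun 1, 2028, which is the date payment becomes effective.

Jun 1, 2028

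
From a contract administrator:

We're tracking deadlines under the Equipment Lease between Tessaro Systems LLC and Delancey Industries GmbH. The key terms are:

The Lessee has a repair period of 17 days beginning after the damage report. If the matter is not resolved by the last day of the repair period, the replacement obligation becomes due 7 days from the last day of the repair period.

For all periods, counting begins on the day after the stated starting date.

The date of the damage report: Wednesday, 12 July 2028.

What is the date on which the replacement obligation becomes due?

The last day of the repair period: 12 July 2028 + 17 days = 29 July 2028.
Adding 7 calendar days to 29 July 2028 gives 5 August 2028, which is the date on which the replacement obligation becomes due.

5 August 2028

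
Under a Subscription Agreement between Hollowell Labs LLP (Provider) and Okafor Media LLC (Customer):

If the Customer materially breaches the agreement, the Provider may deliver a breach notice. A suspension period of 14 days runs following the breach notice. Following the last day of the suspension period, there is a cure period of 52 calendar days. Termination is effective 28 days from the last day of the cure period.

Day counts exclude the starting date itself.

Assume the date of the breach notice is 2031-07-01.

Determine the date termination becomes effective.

The last day of the suspension period: 2031-07-01 + 14 days = 2031-07-15.
The last day of the cure period: 2031-07-15 + 52 days = 2031-09-05.
Adding 28 calendar days to 2031-09-05 gives 2031-10-03, which is the date termination becomes effective.

2031-10-03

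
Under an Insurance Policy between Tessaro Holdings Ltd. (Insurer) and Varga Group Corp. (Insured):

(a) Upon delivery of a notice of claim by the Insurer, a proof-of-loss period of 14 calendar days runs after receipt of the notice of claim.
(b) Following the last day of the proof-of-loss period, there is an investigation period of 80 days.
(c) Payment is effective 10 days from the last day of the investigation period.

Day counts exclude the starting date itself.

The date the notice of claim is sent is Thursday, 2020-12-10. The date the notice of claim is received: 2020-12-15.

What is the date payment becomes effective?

2021-03-29

The last day of the proof-of-loss period: 2020-12-15 + 14 days = 2020-12-29.
The last day of the investigation period: 80 calendar days after 2020-12-29 is 2021-03-19.
The date payment becomes effective: 2021-03-19 + 10 days = 2021-03-29.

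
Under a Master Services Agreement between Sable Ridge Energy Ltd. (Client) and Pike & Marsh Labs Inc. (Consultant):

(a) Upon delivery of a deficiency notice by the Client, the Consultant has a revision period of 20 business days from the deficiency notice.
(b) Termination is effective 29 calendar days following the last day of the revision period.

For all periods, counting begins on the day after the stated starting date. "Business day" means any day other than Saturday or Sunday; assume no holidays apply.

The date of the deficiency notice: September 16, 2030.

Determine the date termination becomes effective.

From Monday, September 16, 2030, 20 business days (Sep 17, Sep 18, Sep 19, Sep 20, …, Oct 10, Oct 11, Oct 14, skipping weekends) brings us to Monday, October 14, 2030, which is the last day of the revision period.
The date termination becomes effective: 29 calendar days after October 14, 2030 is November 12, 2030.

November 12, 2030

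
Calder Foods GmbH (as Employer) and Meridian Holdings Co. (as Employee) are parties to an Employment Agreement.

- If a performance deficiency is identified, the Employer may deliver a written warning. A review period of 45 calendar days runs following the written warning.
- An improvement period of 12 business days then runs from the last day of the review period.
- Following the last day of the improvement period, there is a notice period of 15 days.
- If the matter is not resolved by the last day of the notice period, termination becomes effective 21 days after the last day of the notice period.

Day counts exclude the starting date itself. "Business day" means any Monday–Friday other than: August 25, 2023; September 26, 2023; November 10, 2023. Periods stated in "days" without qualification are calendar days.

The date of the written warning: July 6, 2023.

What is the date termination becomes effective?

Adding 45 calendar days to July 6, 2023 gives August 20, 2023, which is the last day of the review period.
The last day of the improvement period: counting 12 business days from Sunday, August 20, 2023 (Aug 21, Aug 22, Aug 23, Aug 24, …, Sep 4, Sep 5, Sep 6, skipping weekends and the listed holiday on Aug 25) reaches Wednesday, September 6, 2023.
Adding 15 calendar days to September 6, 2023 gives September 21, 2023, which is the last day of the notice period.
The date termination becomes effective: September 21, 2023 + 21 days = October 12, 2023.

October 12, 2023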